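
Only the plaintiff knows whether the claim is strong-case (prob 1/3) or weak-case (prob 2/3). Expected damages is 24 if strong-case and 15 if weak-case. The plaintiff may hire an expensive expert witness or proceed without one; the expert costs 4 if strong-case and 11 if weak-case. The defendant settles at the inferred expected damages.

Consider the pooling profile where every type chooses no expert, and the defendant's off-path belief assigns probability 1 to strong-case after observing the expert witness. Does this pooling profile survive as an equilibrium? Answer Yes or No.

No

On path, the defendant holds the prior and pays 1/3·24 + 2/3·15 = 18. Off path (the expert witness), believing strong-case, it pays 24.
strong-case: no expert nets 18; the expert witness nets 24 − 4 = 20. strong-case would deviate.
weak-case: no expert nets 18; the expert witness nets 24 − 11 = 13. weak-case stays.
A type deviates, so pooling fails.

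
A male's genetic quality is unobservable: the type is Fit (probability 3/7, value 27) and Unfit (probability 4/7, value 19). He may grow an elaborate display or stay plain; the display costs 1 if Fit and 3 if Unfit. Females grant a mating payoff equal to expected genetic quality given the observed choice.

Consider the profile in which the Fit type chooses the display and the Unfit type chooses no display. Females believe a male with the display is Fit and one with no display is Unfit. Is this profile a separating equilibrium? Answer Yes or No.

Under these beliefs, the display earns mating payoff 27 and no display earns mating payoff 19.
Fit: the display nets 27 − 1 = 26; no display nets 19. Fit prefers the display.
Unfit: the display nets 27 − 3 = 24; no display nets 19. Unfit would deviate to the display.
Unfit has a profitable deviation, so the profile is not an equilibrium.

No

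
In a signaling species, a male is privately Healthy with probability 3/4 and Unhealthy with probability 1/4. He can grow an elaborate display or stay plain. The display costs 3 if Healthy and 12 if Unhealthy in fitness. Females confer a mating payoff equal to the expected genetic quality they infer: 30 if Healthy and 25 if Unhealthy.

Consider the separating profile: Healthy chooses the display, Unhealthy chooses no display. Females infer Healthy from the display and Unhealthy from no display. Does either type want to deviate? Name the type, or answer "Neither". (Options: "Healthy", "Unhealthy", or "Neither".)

The display pays 30; no display pays 25.
Healthy: assigned the display, nets 30 − 3 = 27; deviating to no display nets 25.
Unhealthy: assigned no display, nets 25; deviating to the display nets 30 − 12 = 18.
Both types strictly prefer their assigned action; no profitable deviation.

Neither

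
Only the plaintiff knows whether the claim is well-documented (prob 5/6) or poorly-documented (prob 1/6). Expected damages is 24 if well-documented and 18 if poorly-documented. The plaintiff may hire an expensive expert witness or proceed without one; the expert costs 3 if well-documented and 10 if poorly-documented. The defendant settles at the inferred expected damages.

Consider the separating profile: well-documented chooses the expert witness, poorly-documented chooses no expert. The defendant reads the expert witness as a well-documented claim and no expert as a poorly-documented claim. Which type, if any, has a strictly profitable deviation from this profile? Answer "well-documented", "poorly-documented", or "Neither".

The expert witness pays 24; no expert pays 18.
well-documented: assigned the expert witness, nets 24 − 3 = 21; deviating to no expert nets 18.
poorly-documented: assigned no expert, nets 18; deviating to the expert witness nets 24 − 10 = 14.
Both types strictly prefer their assigned action; no profitable deviation.

Neither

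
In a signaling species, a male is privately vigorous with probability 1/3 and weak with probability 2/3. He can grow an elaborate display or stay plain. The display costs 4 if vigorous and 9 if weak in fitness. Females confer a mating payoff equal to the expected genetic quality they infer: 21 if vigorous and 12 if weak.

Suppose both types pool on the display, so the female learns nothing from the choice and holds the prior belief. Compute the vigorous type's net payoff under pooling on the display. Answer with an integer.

Pooled mating payoff = 1/3·21 + 2/3·12 = 15.
vigorous pays cost 4 for the display, so net payoff = 15 − 4 = 11.

11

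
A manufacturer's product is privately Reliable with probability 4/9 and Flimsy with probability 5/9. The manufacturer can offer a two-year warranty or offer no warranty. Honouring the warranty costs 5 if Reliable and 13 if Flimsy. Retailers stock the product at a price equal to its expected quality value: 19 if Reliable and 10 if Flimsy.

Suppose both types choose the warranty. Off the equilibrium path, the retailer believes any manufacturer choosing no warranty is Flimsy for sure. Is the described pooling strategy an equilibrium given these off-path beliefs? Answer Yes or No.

On path, the retailer holds the prior and pays 4/9·19 + 5/9·10 = 14. Off path (no warranty), believing Flimsy, it pays 10.
Reliable: the warranty nets 14 − 5 = 9; no warranty nets 10. Reliable would deviate.
Flimsy: the warranty nets 14 − 13 = 1; no warranty nets 10. Flimsy would deviate.
A type deviates, so pooling fails.

No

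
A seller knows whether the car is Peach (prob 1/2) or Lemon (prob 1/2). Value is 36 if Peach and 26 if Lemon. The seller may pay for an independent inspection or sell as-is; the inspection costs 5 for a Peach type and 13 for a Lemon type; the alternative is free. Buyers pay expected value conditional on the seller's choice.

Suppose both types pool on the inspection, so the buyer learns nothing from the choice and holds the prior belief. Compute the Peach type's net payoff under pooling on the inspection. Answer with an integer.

Pooled price = 1/2·36 + 1/2·26 = 31.
Peach pays cost 5 for the inspection, so net payoff = 31 − 5 = 26.

26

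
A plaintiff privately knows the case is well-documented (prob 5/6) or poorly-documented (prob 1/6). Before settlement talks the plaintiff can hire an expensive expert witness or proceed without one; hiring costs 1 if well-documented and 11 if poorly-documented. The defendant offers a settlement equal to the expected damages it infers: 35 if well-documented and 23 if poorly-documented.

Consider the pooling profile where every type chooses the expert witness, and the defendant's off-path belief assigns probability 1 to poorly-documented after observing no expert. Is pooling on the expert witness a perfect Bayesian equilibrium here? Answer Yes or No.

No

On path, the defendant holds the prior and pays 5/6·35 + 1/6·23 = 33. Off path (no expert), believing poorly-documented, it pays 23.
well-documented: the expert witness nets 33 − 1 = 32; no expert nets 23. well-documented stays.
poorly-documented: the expert witness nets 33 − 11 = 22; no expert nets 23. poorly-documented would deviate.
A type deviates, so pooling fails.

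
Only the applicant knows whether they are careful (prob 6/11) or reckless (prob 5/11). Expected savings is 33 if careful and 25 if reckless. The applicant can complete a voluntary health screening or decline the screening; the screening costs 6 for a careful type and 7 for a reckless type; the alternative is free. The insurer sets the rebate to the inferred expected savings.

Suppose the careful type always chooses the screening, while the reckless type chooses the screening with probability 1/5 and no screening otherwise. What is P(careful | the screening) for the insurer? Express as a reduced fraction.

6/7

P(the screening) = (6/11)·1 + (5/11)·(1/5) = 7/11.
By Bayes' rule, P(careful | the screening) = (6/11) / (7/11) = 6/7.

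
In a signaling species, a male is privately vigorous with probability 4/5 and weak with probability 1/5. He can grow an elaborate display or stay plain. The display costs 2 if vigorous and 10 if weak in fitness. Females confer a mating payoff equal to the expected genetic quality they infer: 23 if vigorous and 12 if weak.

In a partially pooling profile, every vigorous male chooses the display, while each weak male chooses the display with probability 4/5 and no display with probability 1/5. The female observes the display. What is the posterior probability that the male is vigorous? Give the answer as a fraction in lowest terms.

P(the display) = (4/5)·1 + (1/5)·(4/5) = 24/25.
By Bayes' rule, P(vigorous | the display) = (4/5) / (24/25) = 5/6.

5/6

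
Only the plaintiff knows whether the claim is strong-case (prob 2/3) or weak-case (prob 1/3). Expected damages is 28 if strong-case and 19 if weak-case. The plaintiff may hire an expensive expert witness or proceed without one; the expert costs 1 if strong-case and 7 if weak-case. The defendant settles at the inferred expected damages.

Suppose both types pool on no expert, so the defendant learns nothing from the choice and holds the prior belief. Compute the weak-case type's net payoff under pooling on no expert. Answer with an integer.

25

Pooled settlement = 2/3·28 + 1/3·19 = 25.
weak-case pays no cost for no expert, so net payoff = 25.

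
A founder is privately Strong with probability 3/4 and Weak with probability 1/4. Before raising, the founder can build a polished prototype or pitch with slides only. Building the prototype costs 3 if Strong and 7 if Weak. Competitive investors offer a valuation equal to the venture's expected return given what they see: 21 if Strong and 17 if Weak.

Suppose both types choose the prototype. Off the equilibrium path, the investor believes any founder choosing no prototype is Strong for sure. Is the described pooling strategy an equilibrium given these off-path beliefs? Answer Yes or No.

No

On path, the investor holds the prior and pays 3/4·21 + 1/4·17 = 20. Off path (no prototype), believing Strong, it pays 21.
Strong: the prototype nets 20 − 3 = 17; no prototype nets 21. Strong would deviate.
Weak: the prototype nets 20 − 7 = 13; no prototype nets 21. Weak would deviate.
A type deviates, so pooling fails.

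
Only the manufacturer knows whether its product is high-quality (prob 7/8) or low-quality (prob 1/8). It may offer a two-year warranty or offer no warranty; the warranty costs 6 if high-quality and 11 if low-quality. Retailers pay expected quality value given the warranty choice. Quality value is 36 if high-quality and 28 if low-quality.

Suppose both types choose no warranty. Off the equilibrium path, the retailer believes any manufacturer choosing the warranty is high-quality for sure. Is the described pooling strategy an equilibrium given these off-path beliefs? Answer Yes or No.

Yes

On path, the retailer holds the prior and pays 7/8·36 + 1/8·28 = 35. Off path (the warranty), believing high-quality, it pays 36.
high-quality: no warranty nets 35; the warranty nets 36 − 6 = 30. high-quality stays.
low-quality: no warranty nets 35; the warranty nets 36 − 11 = 25. low-quality stays.
No type deviates, so pooling is sustained.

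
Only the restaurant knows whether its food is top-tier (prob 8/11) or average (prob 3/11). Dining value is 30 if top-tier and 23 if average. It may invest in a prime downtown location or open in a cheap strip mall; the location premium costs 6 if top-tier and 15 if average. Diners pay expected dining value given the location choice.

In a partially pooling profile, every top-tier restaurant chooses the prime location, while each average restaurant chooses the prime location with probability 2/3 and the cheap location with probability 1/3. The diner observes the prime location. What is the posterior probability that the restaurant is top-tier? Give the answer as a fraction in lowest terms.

4/5

P(the prime location) = (8/11)·1 + (3/11)·(2/3) = 10/11.
By Bayes' rule, P(top-tier | the prime location) = (8/11) / (10/11) = 4/5.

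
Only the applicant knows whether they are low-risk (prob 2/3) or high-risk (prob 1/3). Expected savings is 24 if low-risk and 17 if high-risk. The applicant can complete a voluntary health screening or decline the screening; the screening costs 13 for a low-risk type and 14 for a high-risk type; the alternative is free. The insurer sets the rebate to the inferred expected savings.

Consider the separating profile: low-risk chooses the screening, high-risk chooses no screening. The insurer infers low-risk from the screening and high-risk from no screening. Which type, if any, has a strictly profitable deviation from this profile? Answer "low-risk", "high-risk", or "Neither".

low-risk

The screening pays 24; no screening pays 17.
low-risk: assigned the screening, nets 24 − 13 = 11; deviating to no screening nets 17.
high-risk: assigned no screening, nets 17; deviating to the screening nets 24 − 14 = 10.
The low-risk type gains 6 by deviating.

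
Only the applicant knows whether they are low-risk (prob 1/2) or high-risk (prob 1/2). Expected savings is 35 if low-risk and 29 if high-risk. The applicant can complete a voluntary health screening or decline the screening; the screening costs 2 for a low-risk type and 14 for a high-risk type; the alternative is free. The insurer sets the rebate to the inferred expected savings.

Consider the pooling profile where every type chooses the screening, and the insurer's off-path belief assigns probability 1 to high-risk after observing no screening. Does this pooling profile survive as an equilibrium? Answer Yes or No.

On path, the insurer holds the prior and pays 1/2·35 + 1/2·29 = 32. Off path (no screening), believing high-risk, it pays 29.
low-risk: the screening nets 32 − 2 = 30; no screening nets 29. low-risk stays.
high-risk: the screening nets 32 − 14 = 18; no screening nets 29. high-risk would deviate.
A type deviates, so pooling fails.

No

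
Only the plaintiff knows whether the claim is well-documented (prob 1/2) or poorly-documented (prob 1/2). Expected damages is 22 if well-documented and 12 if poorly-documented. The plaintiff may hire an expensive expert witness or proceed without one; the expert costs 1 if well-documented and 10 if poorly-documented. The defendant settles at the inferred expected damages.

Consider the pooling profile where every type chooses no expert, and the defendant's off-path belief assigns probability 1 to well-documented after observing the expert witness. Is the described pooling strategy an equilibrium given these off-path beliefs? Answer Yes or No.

No

On path, the defendant holds the prior and pays 1/2·22 + 1/2·12 = 17. Off path (the expert witness), believing well-documented, it pays 22.
well-documented: no expert nets 17; the expert witness nets 22 − 1 = 21. well-documented would deviate.
poorly-documented: no expert nets 17; the expert witness nets 22 − 10 = 12. poorly-documented stays.
A type deviates, so pooling fails.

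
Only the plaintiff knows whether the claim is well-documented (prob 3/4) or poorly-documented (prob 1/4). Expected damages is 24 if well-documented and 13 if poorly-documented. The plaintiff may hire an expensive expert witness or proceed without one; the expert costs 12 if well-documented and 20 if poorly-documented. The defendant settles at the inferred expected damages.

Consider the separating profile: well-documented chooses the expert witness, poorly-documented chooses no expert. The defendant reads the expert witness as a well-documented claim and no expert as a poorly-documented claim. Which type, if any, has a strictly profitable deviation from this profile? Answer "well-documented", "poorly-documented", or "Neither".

The expert witness pays 24; no expert pays 13.
well-documented: assigned the expert witness, nets 24 − 12 = 12; deviating to no expert nets 13.
poorly-documented: assigned no expert, nets 13; deviating to the expert witness nets 24 − 20 = 4.
The well-documented type gains 1 by deviating.

well-documented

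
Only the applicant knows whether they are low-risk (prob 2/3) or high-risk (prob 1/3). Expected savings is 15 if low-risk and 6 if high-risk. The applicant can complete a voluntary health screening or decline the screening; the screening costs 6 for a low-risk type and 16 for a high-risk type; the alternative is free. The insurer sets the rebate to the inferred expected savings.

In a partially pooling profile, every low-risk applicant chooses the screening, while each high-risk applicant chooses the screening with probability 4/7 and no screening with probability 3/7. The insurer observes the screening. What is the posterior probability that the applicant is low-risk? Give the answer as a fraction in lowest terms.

P(the screening) = (2/3)·1 + (1/3)·(4/7) = 6/7.
By Bayes' rule, P(low-risk | the screening) = (2/3) / (6/7) = 7/9.

7/9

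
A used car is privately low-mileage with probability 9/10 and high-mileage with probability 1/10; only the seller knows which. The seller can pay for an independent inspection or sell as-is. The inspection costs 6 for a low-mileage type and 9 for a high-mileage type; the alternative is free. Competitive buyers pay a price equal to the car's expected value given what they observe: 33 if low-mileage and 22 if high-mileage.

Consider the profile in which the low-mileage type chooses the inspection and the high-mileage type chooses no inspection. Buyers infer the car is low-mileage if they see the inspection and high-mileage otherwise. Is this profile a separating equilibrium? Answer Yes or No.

No

Under these beliefs, the inspection earns price 33 and no inspection earns price 22.
low-mileage: the inspection nets 33 − 6 = 27; no inspection nets 22. low-mileage prefers the inspection.
high-mileage: the inspection nets 33 − 9 = 24; no inspection nets 22. high-mileage would deviate to the inspection.
high-mileage has a profitable deviation, so the profile is not an equilibrium.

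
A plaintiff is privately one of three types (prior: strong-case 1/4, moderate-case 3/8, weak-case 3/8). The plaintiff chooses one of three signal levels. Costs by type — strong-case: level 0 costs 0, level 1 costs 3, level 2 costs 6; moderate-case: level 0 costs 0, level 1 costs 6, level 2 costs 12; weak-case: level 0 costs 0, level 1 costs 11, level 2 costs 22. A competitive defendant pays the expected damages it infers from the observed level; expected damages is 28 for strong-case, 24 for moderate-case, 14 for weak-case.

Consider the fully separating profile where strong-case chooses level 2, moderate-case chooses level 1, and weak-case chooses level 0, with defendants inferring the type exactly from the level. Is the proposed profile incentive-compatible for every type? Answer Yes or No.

Separating settlements: level 2 → 28, level 1 → 24, level 0 → 14.
strong-case (assigned level 2): level 0: 14 − 0 = 14; level 1: 24 − 3 = 21; level 2: 28 − 6 = 22. strong-case stays.
moderate-case (assigned level 1): level 0: 14 − 0 = 14; level 1: 24 − 6 = 18; level 2: 28 − 12 = 16. moderate-case stays.
weak-case (assigned level 0): level 0: 14 − 0 = 14; level 1: 24 − 11 = 13; level 2: 28 − 22 = 6. weak-case stays.
Every type prefers its assigned level; separation holds.

Yes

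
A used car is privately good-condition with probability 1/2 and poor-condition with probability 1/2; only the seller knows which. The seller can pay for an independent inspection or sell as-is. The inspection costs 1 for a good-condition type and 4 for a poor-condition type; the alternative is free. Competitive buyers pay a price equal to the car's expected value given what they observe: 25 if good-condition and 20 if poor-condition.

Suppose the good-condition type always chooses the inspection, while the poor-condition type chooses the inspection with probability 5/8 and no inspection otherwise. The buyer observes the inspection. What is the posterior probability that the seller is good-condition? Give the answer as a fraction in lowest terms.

P(the inspection) = (1/2)·1 + (1/2)·(5/8) = 13/16.
By Bayes' rule, P(good-condition | the inspection) = (1/2) / (13/16) = 8/13.

8/13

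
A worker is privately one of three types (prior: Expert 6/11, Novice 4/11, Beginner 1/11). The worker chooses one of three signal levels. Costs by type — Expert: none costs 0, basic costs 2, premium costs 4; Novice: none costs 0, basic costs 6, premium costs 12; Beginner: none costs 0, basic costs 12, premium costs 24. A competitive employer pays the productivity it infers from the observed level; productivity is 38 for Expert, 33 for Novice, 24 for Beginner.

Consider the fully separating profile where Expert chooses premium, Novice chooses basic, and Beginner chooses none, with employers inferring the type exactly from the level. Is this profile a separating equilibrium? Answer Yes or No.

Separating wages: premium → 38, basic → 33, none → 24.
Expert (assigned premium): none: 24 − 0 = 24; basic: 33 − 2 = 31; premium: 38 − 4 = 34. Expert stays.
Novice (assigned basic): none: 24 − 0 = 24; basic: 33 − 6 = 27; premium: 38 − 12 = 26. Novice stays.
Beginner (assigned none): none: 24 − 0 = 24; basic: 33 − 12 = 21; premium: 38 − 24 = 14. Beginner stays.
Every type prefers its assigned level; separation holds.

Yes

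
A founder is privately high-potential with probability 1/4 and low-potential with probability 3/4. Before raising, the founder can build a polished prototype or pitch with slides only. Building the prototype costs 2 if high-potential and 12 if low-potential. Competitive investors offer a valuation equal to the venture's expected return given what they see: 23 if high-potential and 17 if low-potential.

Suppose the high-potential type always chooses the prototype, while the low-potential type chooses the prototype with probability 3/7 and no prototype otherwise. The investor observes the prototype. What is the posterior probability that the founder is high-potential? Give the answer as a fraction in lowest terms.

7/16

P(the prototype) = (1/4)·1 + (3/4)·(3/7) = 4/7.
By Bayes' rule, P(high-potential | the prototype) = (1/4) / (4/7) = 7/16.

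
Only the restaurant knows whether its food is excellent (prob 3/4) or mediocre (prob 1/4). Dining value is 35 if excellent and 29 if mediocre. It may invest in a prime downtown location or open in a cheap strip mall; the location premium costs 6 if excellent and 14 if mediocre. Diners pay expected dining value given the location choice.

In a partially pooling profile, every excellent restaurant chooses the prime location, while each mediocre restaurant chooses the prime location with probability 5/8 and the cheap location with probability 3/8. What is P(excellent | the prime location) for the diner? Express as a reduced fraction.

P(the prime location) = (3/4)·1 + (1/4)·(5/8) = 29/32.
By Bayes' rule, P(excellent | the prime location) = (3/4) / (29/32) = 24/29.

24/29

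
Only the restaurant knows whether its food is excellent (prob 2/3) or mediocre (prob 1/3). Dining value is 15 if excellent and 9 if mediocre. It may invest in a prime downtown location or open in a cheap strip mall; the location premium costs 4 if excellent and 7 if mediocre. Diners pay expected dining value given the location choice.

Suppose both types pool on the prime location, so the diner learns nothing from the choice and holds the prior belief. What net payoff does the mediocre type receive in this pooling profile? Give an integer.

6

Pooled price premium = 2/3·15 + 1/3·9 = 13.
mediocre pays cost 7 for the prime location, so net payoff = 13 − 7 = 6.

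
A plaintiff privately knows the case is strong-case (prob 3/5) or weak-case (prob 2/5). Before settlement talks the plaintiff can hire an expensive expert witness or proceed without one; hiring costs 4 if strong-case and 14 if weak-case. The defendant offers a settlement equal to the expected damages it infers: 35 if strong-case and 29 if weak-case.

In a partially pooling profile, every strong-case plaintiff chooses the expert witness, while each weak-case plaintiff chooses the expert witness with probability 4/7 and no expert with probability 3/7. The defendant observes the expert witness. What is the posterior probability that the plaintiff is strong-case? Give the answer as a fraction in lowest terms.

P(the expert witness) = (3/5)·1 + (2/5)·(4/7) = 29/35.
By Bayes' rule, P(strong-case | the expert witness) = (3/5) / (29/35) = 21/29.

21/29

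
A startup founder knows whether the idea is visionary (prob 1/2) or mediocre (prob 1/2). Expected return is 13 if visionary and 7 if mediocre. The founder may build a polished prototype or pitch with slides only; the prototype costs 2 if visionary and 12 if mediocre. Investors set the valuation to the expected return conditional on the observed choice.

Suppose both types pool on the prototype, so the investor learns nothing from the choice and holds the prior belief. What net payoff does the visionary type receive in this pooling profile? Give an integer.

Pooled valuation = 1/2·13 + 1/2·7 = 10.
visionary pays cost 2 for the prototype, so net payoff = 10 − 2 = 8.

8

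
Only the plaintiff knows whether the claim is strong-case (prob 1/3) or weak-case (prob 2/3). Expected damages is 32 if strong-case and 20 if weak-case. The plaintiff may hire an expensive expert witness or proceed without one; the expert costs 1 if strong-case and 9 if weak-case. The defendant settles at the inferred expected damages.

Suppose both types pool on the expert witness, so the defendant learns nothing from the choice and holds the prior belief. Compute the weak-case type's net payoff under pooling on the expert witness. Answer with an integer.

Pooled settlement = 1/3·32 + 2/3·20 = 24.
weak-case pays cost 9 for the expert witness, so net payoff = 24 − 9 = 15.

15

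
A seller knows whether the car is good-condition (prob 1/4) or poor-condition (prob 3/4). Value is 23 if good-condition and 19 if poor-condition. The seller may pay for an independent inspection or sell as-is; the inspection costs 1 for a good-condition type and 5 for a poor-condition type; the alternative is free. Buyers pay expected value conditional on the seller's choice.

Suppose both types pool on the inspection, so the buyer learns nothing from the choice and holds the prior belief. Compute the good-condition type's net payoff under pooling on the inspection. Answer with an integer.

Pooled price = 1/4·23 + 3/4·19 = 20.
good-condition pays cost 1 for the inspection, so net payoff = 20 − 1 = 19.

19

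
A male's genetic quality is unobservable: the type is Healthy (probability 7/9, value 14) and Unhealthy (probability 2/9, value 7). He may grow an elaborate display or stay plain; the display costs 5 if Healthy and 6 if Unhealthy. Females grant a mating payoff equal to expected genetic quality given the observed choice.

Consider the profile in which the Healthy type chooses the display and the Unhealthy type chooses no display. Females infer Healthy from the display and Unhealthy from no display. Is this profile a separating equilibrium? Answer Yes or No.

No

Under these beliefs, the display earns mating payoff 14 and no display earns mating payoff 7.
Healthy: the display nets 14 − 5 = 9; no display nets 7. Healthy prefers the display.
Unhealthy: the display nets 14 − 6 = 8; no display nets 7. Unhealthy would deviate to the display.
Unhealthy has a profitable deviation, so the profile is not an equilibrium.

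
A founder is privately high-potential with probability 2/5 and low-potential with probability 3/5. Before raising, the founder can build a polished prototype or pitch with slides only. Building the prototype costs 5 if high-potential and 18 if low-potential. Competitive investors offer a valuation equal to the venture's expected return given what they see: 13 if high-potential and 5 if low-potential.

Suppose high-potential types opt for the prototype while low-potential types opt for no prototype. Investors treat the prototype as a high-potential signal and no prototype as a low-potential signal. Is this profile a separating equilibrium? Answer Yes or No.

Yes

Under these beliefs, the prototype earns valuation 13 and no prototype earns valuation 5.
high-potential: the prototype nets 13 − 5 = 8; no prototype nets 5. high-potential prefers the prototype.
low-potential: the prototype nets 13 − 18 = -5; no prototype nets 5. low-potential prefers no prototype.
Neither type deviates, so the separating profile is an equilibrium.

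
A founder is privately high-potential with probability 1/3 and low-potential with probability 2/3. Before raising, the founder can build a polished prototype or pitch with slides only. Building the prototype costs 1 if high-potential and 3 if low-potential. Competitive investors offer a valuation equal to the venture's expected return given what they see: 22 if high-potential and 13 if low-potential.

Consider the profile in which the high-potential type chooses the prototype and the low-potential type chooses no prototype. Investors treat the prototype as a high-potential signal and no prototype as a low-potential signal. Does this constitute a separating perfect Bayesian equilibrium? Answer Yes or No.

Under these beliefs, the prototype earns valuation 22 and no prototype earns valuation 13.
high-potential: the prototype nets 22 − 1 = 21; no prototype nets 13. high-potential prefers the prototype.
low-potential: the prototype nets 22 − 3 = 19; no prototype nets 13. low-potential would deviate to the prototype.
low-potential has a profitable deviation, so the profile is not an equilibrium.

No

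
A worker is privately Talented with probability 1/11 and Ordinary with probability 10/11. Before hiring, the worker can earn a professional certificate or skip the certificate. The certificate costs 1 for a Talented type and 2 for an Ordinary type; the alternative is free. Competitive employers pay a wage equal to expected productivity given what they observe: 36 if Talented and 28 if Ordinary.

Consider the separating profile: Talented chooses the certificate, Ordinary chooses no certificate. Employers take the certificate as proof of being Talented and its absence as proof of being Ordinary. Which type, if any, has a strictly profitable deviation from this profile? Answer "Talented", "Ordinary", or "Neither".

Ordinary

The certificate pays 36; no certificate pays 28.
Talented: assigned the certificate, nets 36 − 1 = 35; deviating to no certificate nets 28.
Ordinary: assigned no certificate, nets 28; deviating to the certificate nets 36 − 2 = 34.
The Ordinary type gains 6 by deviating.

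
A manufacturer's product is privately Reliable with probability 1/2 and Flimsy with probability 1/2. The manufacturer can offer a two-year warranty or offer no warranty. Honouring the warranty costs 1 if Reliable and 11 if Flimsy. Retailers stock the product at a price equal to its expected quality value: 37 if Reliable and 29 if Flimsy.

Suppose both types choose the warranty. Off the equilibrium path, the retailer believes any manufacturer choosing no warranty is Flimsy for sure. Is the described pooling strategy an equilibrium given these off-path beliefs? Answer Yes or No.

On path, the retailer holds the prior and pays 1/2·37 + 1/2·29 = 33. Off path (no warranty), believing Flimsy, it pays 29.
Reliable: the warranty nets 33 − 1 = 32; no warranty nets 29. Reliable stays.
Flimsy: the warranty nets 33 − 11 = 22; no warranty nets 29. Flimsy would deviate.
A type deviates, so pooling fails.

No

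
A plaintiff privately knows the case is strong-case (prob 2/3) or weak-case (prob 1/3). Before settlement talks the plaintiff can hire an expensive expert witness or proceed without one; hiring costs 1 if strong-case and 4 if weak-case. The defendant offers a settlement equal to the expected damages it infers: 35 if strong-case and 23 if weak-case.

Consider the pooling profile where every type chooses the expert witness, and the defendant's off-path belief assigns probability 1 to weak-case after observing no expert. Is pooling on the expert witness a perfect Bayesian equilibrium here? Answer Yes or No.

On path, the defendant holds the prior and pays 2/3·35 + 1/3·23 = 31. Off path (no expert), believing weak-case, it pays 23.
strong-case: the expert witness nets 31 − 1 = 30; no expert nets 23. strong-case stays.
weak-case: the expert witness nets 31 − 4 = 27; no expert nets 23. weak-case stays.
No type deviates, so pooling is sustained.

Yes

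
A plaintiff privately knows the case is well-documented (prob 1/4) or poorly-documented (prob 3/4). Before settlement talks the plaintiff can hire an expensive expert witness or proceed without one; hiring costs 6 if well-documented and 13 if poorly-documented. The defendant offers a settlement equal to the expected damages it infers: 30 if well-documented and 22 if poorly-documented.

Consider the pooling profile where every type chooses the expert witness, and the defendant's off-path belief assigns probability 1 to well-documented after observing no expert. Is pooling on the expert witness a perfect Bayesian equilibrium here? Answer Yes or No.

On path, the defendant holds the prior and pays 1/4·30 + 3/4·22 = 24. Off path (no expert), believing well-documented, it pays 30.
well-documented: the expert witness nets 24 − 6 = 18; no expert nets 30. well-documented would deviate.
poorly-documented: the expert witness nets 24 − 13 = 11; no expert nets 30. poorly-documented would deviate.
A type deviates, so pooling fails.

No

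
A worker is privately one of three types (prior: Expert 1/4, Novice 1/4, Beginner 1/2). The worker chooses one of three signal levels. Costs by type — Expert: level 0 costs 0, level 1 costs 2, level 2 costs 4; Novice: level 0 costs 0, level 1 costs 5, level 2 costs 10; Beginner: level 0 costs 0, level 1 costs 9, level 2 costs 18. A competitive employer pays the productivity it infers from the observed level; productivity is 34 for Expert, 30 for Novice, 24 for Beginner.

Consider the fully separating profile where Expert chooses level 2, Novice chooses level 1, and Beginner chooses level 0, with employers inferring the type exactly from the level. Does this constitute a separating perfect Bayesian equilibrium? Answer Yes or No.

Yes

Separating wages: level 2 → 34, level 1 → 30, level 0 → 24.
Expert (assigned level 2): level 0: 24 − 0 = 24; level 1: 30 − 2 = 28; level 2: 34 − 4 = 30. Expert stays.
Novice (assigned level 1): level 0: 24 − 0 = 24; level 1: 30 − 5 = 25; level 2: 34 − 10 = 24. Novice stays.
Beginner (assigned level 0): level 0: 24 − 0 = 24; level 1: 30 − 9 = 21; level 2: 34 − 18 = 16. Beginner stays.
Every type prefers its assigned level; separation holds.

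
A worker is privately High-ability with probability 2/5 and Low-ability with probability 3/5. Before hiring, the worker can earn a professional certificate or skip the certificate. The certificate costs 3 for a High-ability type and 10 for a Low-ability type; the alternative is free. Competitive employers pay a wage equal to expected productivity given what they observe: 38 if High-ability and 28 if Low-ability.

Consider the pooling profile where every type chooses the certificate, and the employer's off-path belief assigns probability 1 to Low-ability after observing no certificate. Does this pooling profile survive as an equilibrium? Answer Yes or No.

On path, the employer holds the prior and pays 2/5·38 + 3/5·28 = 32. Off path (no certificate), believing Low-ability, it pays 28.
High-ability: the certificate nets 32 − 3 = 29; no certificate nets 28. High-ability stays.
Low-ability: the certificate nets 32 − 10 = 22; no certificate nets 28. Low-ability would deviate.
A type deviates, so pooling fails.

No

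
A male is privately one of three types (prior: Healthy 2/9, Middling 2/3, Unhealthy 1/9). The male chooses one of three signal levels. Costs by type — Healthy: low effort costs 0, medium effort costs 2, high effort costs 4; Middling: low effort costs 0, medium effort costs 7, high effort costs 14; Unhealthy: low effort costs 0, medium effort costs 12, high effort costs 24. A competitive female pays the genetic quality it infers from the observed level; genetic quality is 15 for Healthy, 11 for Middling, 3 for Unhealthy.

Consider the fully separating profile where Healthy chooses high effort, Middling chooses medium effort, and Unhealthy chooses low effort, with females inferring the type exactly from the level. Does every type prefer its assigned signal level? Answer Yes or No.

Separating mating payoffs: high effort → 15, medium effort → 11, low effort → 3.
Healthy (assigned high effort): low effort: 3 − 0 = 3; medium effort: 11 − 2 = 9; high effort: 15 − 4 = 11. Healthy stays.
Middling (assigned medium effort): low effort: 3 − 0 = 3; medium effort: 11 − 7 = 4; high effort: 15 − 14 = 1. Middling stays.
Unhealthy (assigned low effort): low effort: 3 − 0 = 3; medium effort: 11 − 12 = -1; high effort: 15 − 24 = -9. Unhealthy stays.
Every type prefers its assigned level; separation holds.

Yes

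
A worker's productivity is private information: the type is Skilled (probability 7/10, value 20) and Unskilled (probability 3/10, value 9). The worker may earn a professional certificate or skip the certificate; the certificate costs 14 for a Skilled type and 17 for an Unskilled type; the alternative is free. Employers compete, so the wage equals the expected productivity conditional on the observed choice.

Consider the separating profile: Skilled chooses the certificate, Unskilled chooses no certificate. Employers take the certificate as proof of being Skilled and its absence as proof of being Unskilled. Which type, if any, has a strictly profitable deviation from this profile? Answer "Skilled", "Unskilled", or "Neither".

The certificate pays 20; no certificate pays 9.
Skilled: assigned the certificate, nets 20 − 14 = 6; deviating to no certificate nets 9.
Unskilled: assigned no certificate, nets 9; deviating to the certificate nets 20 − 17 = 3.
The Skilled type gains 3 by deviating.

Skilled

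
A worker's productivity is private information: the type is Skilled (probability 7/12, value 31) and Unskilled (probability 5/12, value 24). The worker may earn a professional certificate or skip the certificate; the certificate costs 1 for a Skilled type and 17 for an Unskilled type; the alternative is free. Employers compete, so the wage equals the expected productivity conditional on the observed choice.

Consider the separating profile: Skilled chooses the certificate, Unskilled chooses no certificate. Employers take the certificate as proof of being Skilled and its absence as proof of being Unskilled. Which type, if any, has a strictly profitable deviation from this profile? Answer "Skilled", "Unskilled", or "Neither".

Neither

The certificate pays 31; no certificate pays 24.
Skilled: assigned the certificate, nets 31 − 1 = 30; deviating to no certificate nets 24.
Unskilled: assigned no certificate, nets 24; deviating to the certificate nets 31 − 17 = 14.
Both types strictly prefer their assigned action; no profitable deviation.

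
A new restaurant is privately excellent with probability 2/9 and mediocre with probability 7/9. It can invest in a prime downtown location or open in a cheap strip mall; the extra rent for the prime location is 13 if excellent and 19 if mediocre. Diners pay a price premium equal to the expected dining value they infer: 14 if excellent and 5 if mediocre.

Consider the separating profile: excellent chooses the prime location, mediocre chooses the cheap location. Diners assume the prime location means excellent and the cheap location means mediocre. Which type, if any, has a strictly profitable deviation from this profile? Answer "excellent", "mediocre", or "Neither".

The prime location pays 14; the cheap location pays 5.
excellent: assigned the prime location, nets 14 − 13 = 1; deviating to the cheap location nets 5.
mediocre: assigned the cheap location, nets 5; deviating to the prime location nets 14 − 19 = -5.
The excellent type gains 4 by deviating.

excellent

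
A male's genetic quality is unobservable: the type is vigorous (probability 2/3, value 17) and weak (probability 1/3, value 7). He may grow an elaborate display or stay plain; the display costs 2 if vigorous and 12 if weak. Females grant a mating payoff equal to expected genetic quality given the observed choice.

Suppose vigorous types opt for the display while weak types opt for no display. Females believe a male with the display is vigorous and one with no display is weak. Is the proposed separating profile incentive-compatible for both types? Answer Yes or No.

Yes

Under these beliefs, the display earns mating payoff 17 and no display earns mating payoff 7.
vigorous: the display nets 17 − 2 = 15; no display nets 7. vigorous prefers the display.
weak: the display nets 17 − 12 = 5; no display nets 7. weak prefers no display.
Neither type deviates, so the separating profile is an equilibrium.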